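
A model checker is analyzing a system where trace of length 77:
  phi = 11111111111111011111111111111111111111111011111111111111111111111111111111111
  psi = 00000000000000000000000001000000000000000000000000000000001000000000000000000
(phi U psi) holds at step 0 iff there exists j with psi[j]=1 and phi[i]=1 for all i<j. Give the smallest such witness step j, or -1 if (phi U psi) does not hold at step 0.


(phi U psi) at 0: need smallest j with psi[j]=1 and phi[i]=1 for all i in [0,j).
Scan from step 0:
  step 0: phi=1, psi=0 -> continue
  step 1: phi=1, psi=0 -> continue
  step 2: phi=1, psi=0 -> continue
  step 3: phi=1, psi=0 -> continue
  step 14: phi=0 -> phi-prefix broken from here
  step 25: psi=1 but phi already failed -> not a witness
  step 58: psi=1 but phi already failed -> not a witness
  end of trace: no witness -> -1
Witness step = -1

-1


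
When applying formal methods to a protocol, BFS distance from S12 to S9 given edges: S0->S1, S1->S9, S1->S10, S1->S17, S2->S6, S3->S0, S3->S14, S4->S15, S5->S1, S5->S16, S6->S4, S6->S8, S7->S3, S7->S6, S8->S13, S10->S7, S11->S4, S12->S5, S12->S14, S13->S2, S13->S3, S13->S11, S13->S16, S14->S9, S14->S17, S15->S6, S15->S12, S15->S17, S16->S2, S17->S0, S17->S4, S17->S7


BFS layer-by-layer from S12:
  dist 0: {S12}
  dist 1: {S5, S14}
  dist 2: {S1, S9, S16, S17}
  -> S9 reached at distance 2
Shortest path length = 2

2


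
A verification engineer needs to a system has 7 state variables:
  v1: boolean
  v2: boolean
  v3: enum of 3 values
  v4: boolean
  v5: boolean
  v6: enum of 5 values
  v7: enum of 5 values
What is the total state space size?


State space = product of domain sizes of all variables.
Domain sizes:
  v1 (boolean): 2
  v2 (boolean): 2
  v3 (enum of 3 values): 3
  v4 (boolean): 2
  v5 (boolean): 2
  v6 (enum of 5 values): 5
  v7 (enum of 5 values): 5
Product = 2 * 2 * 3 * 2 * 2 * 5 * 5 = 1200

1200


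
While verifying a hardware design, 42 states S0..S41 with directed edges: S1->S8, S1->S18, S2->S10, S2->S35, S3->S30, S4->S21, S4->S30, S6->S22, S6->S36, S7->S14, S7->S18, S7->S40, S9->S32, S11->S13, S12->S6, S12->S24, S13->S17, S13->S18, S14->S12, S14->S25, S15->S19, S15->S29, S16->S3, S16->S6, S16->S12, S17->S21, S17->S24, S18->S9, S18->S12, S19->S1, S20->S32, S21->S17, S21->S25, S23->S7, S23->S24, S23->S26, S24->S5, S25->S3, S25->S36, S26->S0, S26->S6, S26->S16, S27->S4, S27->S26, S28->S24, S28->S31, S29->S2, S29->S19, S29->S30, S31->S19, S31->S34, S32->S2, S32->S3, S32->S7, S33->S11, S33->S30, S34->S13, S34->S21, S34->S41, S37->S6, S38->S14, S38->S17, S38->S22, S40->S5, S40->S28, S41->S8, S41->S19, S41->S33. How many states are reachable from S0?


BFS from S0:
  layer 0: {S0}
Reachable set: {S0}
Count = 1

1


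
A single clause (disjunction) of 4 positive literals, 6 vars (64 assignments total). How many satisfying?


Step 1: Total=2^6=64
Step 2: Unsat when all 4 false: 2^2=4
Step 3: Sat=64-4=60

60


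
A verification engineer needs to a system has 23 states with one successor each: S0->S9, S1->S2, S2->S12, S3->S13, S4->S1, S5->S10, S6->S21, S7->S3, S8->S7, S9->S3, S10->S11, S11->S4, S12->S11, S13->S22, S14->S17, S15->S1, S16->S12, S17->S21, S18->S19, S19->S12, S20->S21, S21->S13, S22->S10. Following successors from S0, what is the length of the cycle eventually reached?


Trace from S0 until a state repeats:
  S0 -> S9 -> S3 -> S13 -> S22 -> S10 -> S11 -> S4 -> S1 -> S2 -> S12 -> S11
S11 first seen at step 6, revisited at step 11.
Cycle length = 11 - 6 = 5

5


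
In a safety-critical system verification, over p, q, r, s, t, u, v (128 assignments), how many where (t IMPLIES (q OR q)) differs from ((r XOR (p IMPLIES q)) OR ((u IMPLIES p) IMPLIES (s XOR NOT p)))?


F1 = (t IMPLIES (q OR q))
F2 = ((r XOR (p IMPLIES q)) OR ((u IMPLIES p) IMPLIES (s XOR NOT p)))
Evaluate both on each of 128 rows (bits = p,q,r,s,t,u,v):
  row 0 [0000000]: F1=1 F2=1 -> 0
  row 1 [0000001]: F1=1 F2=1 -> 0
  row 2 [0000010]: F1=1 F2=1 -> 0
  row 3 [0000011]: F1=1 F2=1 -> 0
  row 4 [0000100]: F1=0 F2=1 (differ) -> 1
  (every remaining row is evaluated the same way; all 128 results are listed next)
Full result column, 8 rows per line (p,q,r,s fixed per line; t,u,v runs 000..111 left to right):
  rows 0-7 [p,q,r,s=0000]: 00001111  (ones: 4)
  rows 8-15 [p,q,r,s=0001]: 00001111  (ones: 4)
  rows 16-23 [p,q,r,s=0010]: 00001111  (ones: 4)
  rows 24-31 [p,q,r,s=0011]: 11000011  (ones: 4)
  rows 32-39 [p,q,r,s=0100]: 00000000  (ones: 0)
  rows 40-47 [p,q,r,s=0101]: 00000000  (ones: 0)
  rows 48-55 [p,q,r,s=0110]: 00000000  (ones: 0)
  rows 56-63 [p,q,r,s=0111]: 11001100  (ones: 4)
  rows 64-71 [p,q,r,s=1000]: 11110000  (ones: 4)
  rows 72-79 [p,q,r,s=1001]: 00001111  (ones: 4)
  rows 80-87 [p,q,r,s=1010]: 00001111  (ones: 4)
  rows 88-95 [p,q,r,s=1011]: 00001111  (ones: 4)
  rows 96-103 [p,q,r,s=1100]: 00000000  (ones: 0)
  rows 104-111 [p,q,r,s=1101]: 00000000  (ones: 0)
  rows 112-119 [p,q,r,s=1110]: 11111111  (ones: 8)
  rows 120-127 [p,q,r,s=1111]: 00000000  (ones: 0)
Disagreements = 4+4+4+4+0+0+0+4+4+4+4+4+0+0+8+0 = 44

44


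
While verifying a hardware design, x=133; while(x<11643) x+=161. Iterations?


Step 1: x goes from 133 toward 11643 by 161; the body runs while x<11643, so iterations = ceil((bound-start)/step)
Step 2: Distance=11510
Step 3: ceil(11510/161)=72

72


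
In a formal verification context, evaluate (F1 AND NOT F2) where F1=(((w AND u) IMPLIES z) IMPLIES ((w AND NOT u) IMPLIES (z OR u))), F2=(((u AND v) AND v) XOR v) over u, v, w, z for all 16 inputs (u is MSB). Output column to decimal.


F1 = (((w AND u) IMPLIES z) IMPLIES ((w AND NOT u) IMPLIES (z OR u)))
F2 = (((u AND v) AND v) XOR v)
Counterexample to F1=>F2 is where F1=1 and F2=0.
Evaluate each row (bits = u,v,w,z, MSB first):
  row 0 [0000]: F1=1 F2=0 -> F1&~F2 -> 1
  row 1 [0001]: F1=1 F2=0 -> F1&~F2 -> 1
  row 2 [0010]: F1=0 F2=0 -> F1&~F2 -> 0
  row 3 [0011]: F1=1 F2=0 -> F1&~F2 -> 1
  row 4 [0100]: F1=1 F2=1 -> F1&~F2 -> 0
  row 5 [0101]: F1=1 F2=1 -> F1&~F2 -> 0
  row 6 [0110]: F1=0 F2=1 -> F1&~F2 -> 0
  row 7 [0111]: F1=1 F2=1 -> F1&~F2 -> 0
  row 8 [1000]: F1=1 F2=0 -> F1&~F2 -> 1
  row 9 [1001]: F1=1 F2=0 -> F1&~F2 -> 1
  row 10 [1010]: F1=1 F2=0 -> F1&~F2 -> 1
  row 11 [1011]: F1=1 F2=0 -> F1&~F2 -> 1
  row 12 [1100]: F1=1 F2=0 -> F1&~F2 -> 1
  row 13 [1101]: F1=1 F2=0 -> F1&~F2 -> 1
  row 14 [1110]: F1=1 F2=0 -> F1&~F2 -> 1
  row 15 [1111]: F1=1 F2=0 -> F1&~F2 -> 1
Full result column, 4 rows per line (u,v fixed per line; w,z runs 00..11 left to right):
  rows 0-3 [u,v=00]: 1101  = hex D
  rows 4-7 [u,v=01]: 0000  = hex 0
  rows 8-11 [u,v=10]: 1111  = hex F
  rows 12-15 [u,v=11]: 1111  = hex F
Counterexample vector (row 0 .. row 15) = 1101000011111111
Output column grouped in 4s = 1101 0000 1111 1111 = 0xD0FF
Convert to decimal digit by digit (value = value*16 + digit):
  D -> 13
  13*16 + 0 = 208
  208*16 + 15 (F) = 3343
  3343*16 + 15 (F) = 53503
Decimal = 53503

53503


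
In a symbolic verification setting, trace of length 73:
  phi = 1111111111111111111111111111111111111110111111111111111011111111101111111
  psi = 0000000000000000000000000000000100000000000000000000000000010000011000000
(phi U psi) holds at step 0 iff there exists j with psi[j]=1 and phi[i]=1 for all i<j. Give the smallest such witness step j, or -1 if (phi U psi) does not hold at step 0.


(phi U psi) at 0: need smallest j with psi[j]=1 and phi[i]=1 for all i in [0,j).
Scan from step 0:
  step 0: phi=1, psi=0 -> continue
  step 1: phi=1, psi=0 -> continue
  step 2: phi=1, psi=0 -> continue
  step 3: phi=1, psi=0 -> continue
  step 31: psi=1 and phi held for [0,31) -> witness found
Witness step = 31

31


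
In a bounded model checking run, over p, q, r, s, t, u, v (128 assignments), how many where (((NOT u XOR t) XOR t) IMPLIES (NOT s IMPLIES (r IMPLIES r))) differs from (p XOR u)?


F1 = (((NOT u XOR t) XOR t) IMPLIES (NOT s IMPLIES (r IMPLIES r)))
F2 = (p XOR u)
Evaluate both on each of 128 rows (bits = p,q,r,s,t,u,v):
  row 0 [0000000]: F1=1 F2=0 (differ) -> 1
  row 1 [0000001]: F1=1 F2=0 (differ) -> 1
  row 2 [0000010]: F1=1 F2=1 -> 0
  row 3 [0000011]: F1=1 F2=1 -> 0
  row 4 [0000100]: F1=1 F2=0 (differ) -> 1
  (every remaining row is evaluated the same way; all 128 results are listed next)
Full result column, 8 rows per line (p,q,r,s fixed per line; t,u,v runs 000..111 left to right):
  rows 0-7 [p,q,r,s=0000]: 11001100  (ones: 4)
  rows 8-15 [p,q,r,s=0001]: 11001100  (ones: 4)
  rows 16-23 [p,q,r,s=0010]: 11001100  (ones: 4)
  rows 24-31 [p,q,r,s=0011]: 11001100  (ones: 4)
  rows 32-39 [p,q,r,s=0100]: 11001100  (ones: 4)
  rows 40-47 [p,q,r,s=0101]: 11001100  (ones: 4)
  rows 48-55 [p,q,r,s=0110]: 11001100  (ones: 4)
  rows 56-63 [p,q,r,s=0111]: 11001100  (ones: 4)
  rows 64-71 [p,q,r,s=1000]: 00110011  (ones: 4)
  rows 72-79 [p,q,r,s=1001]: 00110011  (ones: 4)
  rows 80-87 [p,q,r,s=1010]: 00110011  (ones: 4)
  rows 88-95 [p,q,r,s=1011]: 00110011  (ones: 4)
  rows 96-103 [p,q,r,s=1100]: 00110011  (ones: 4)
  rows 104-111 [p,q,r,s=1101]: 00110011  (ones: 4)
  rows 112-119 [p,q,r,s=1110]: 00110011  (ones: 4)
  rows 120-127 [p,q,r,s=1111]: 00110011  (ones: 4)
Disagreements = 4+4+4+4+4+4+4+4+4+4+4+4+4+4+4+4 = 64

64


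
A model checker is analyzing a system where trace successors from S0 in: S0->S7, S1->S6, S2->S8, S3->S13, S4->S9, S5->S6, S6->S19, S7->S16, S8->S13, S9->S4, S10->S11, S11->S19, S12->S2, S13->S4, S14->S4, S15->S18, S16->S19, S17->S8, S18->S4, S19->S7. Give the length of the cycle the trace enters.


Trace from S0 until a state repeats:
  S0 -> S7 -> S16 -> S19 -> S7
S7 first seen at step 1, revisited at step 4.
Cycle length = 4 - 1 = 3

3


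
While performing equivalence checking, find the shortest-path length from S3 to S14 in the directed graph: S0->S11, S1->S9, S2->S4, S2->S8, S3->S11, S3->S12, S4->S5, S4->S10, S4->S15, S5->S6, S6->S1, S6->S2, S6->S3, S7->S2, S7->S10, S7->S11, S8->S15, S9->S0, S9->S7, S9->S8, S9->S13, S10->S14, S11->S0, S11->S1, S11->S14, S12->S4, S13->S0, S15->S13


BFS layer-by-layer from S3:
  dist 0: {S3}
  dist 1: {S11, S12}
  dist 2: {S0, S1, S4, S14}
  -> S14 reached at distance 2
Shortest path length = 2

2


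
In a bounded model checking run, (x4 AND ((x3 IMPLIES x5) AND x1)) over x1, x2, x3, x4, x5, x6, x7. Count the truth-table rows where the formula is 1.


Formula: (x4 AND ((x3 IMPLIES x5) AND x1)) over 7 vars (128 rows)
Evaluate each row (x1, x2, x3, x4, x5, x6, x7 as bits, MSB first):
  row 0 [0000000]: (0 AND ((0 IMPLIES 0) AND 0)) -> 0
  row 1 [0000001]: (0 AND ((0 IMPLIES 0) AND 0)) -> 0
  row 2 [0000010]: (0 AND ((0 IMPLIES 0) AND 0)) -> 0
  row 3 [0000011]: (0 AND ((0 IMPLIES 0) AND 0)) -> 0
  row 4 [0000100]: (0 AND ((0 IMPLIES 1) AND 0)) -> 0
  (every remaining row is evaluated the same way; all 128 results are listed next)
Full result column, 8 rows per line (x1,x2,x3,x4 fixed per line; x5,x6,x7 runs 000..111 left to right):
  rows 0-7 [x1,x2,x3,x4=0000]: 00000000  (ones: 0)
  rows 8-15 [x1,x2,x3,x4=0001]: 00000000  (ones: 0)
  rows 16-23 [x1,x2,x3,x4=0010]: 00000000  (ones: 0)
  rows 24-31 [x1,x2,x3,x4=0011]: 00000000  (ones: 0)
  rows 32-39 [x1,x2,x3,x4=0100]: 00000000  (ones: 0)
  rows 40-47 [x1,x2,x3,x4=0101]: 00000000  (ones: 0)
  rows 48-55 [x1,x2,x3,x4=0110]: 00000000  (ones: 0)
  rows 56-63 [x1,x2,x3,x4=0111]: 00000000  (ones: 0)
  rows 64-71 [x1,x2,x3,x4=1000]: 00000000  (ones: 0)
  rows 72-79 [x1,x2,x3,x4=1001]: 11111111  (ones: 8)
  rows 80-87 [x1,x2,x3,x4=1010]: 00000000  (ones: 0)
  rows 88-95 [x1,x2,x3,x4=1011]: 00001111  (ones: 4)
  rows 96-103 [x1,x2,x3,x4=1100]: 00000000  (ones: 0)
  rows 104-111 [x1,x2,x3,x4=1101]: 11111111  (ones: 8)
  rows 112-119 [x1,x2,x3,x4=1110]: 00000000  (ones: 0)
  rows 120-127 [x1,x2,x3,x4=1111]: 00001111  (ones: 4)
Count of 1-rows = 0+0+0+0+0+0+0+0+0+8+0+4+0+8+0+4 = 24

24


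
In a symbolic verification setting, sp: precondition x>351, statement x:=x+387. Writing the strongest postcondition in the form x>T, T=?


Formula: sp(P, x:=E) = exists old_x. (x = E[old_x/x]) AND P[old_x/x] (old_x is the value of x before the assignment; eliminate old_x by solving x = E[old_x/x] for old_x)
Step 1: Precondition P: x>351, i.e. old_x > 351
Step 2: Assignment gives x = old_x + 387, so old_x = x - 387
Step 3: Substitute into P: x - 387 > 351
Step 4: Simplify: x > 351+387 = 738

738


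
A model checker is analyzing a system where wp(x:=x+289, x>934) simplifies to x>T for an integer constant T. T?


Formula: wp(x:=E, P) = P[E/x] (substitute E for x in postcondition)
Step 1: Postcondition: x>934
Step 2: Substitute x+289 for x: x+289>934
Step 3: Solve for x: x > 934-289 = 645

645


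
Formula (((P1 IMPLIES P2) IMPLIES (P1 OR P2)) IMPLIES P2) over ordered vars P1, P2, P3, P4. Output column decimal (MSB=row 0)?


Formula: (((P1 IMPLIES P2) IMPLIES (P1 OR P2)) IMPLIES P2) over P1, P2, P3, P4 (16 rows)
Evaluate each row (bits = P1,P2,P3,P4, MSB first):
  row 0 [0000]: (((0 IMPLIES 0) IMPLIES (0 OR 0)) IMPLIES 0) -> 1
  row 1 [0001]: (((0 IMPLIES 0) IMPLIES (0 OR 0)) IMPLIES 0) -> 1
  row 2 [0010]: (((0 IMPLIES 0) IMPLIES (0 OR 0)) IMPLIES 0) -> 1
  row 3 [0011]: (((0 IMPLIES 0) IMPLIES (0 OR 0)) IMPLIES 0) -> 1
  row 4 [0100]: (((0 IMPLIES 1) IMPLIES (0 OR 1)) IMPLIES 1) -> 1
  row 5 [0101]: (((0 IMPLIES 1) IMPLIES (0 OR 1)) IMPLIES 1) -> 1
  row 6 [0110]: (((0 IMPLIES 1) IMPLIES (0 OR 1)) IMPLIES 1) -> 1
  row 7 [0111]: (((0 IMPLIES 1) IMPLIES (0 OR 1)) IMPLIES 1) -> 1
  row 8 [1000]: (((1 IMPLIES 0) IMPLIES (1 OR 0)) IMPLIES 0) -> 0
  row 9 [1001]: (((1 IMPLIES 0) IMPLIES (1 OR 0)) IMPLIES 0) -> 0
  row 10 [1010]: (((1 IMPLIES 0) IMPLIES (1 OR 0)) IMPLIES 0) -> 0
  row 11 [1011]: (((1 IMPLIES 0) IMPLIES (1 OR 0)) IMPLIES 0) -> 0
  row 12 [1100]: (((1 IMPLIES 1) IMPLIES (1 OR 1)) IMPLIES 1) -> 1
  row 13 [1101]: (((1 IMPLIES 1) IMPLIES (1 OR 1)) IMPLIES 1) -> 1
  row 14 [1110]: (((1 IMPLIES 1) IMPLIES (1 OR 1)) IMPLIES 1) -> 1
  row 15 [1111]: (((1 IMPLIES 1) IMPLIES (1 OR 1)) IMPLIES 1) -> 1
Full result column, 4 rows per line (P1,P2 fixed per line; P3,P4 runs 00..11 left to right):
  rows 0-3 [P1,P2=00]: 1111  = hex F
  rows 4-7 [P1,P2=01]: 1111  = hex F
  rows 8-11 [P1,P2=10]: 0000  = hex 0
  rows 12-15 [P1,P2=11]: 1111  = hex F
Output column (row 0 .. row 15) = 1111111100001111
Output column grouped in 4s = 1111 1111 0000 1111 = 0xFF0F
Convert to decimal digit by digit (value = value*16 + digit):
  F -> 15
  15*16 + 15 (F) = 255
  255*16 + 0 = 4080
  4080*16 + 15 (F) = 65295
Decimal = 65295

65295


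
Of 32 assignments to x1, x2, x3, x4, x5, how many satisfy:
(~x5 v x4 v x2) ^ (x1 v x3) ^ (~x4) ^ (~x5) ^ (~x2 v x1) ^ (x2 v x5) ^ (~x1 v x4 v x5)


CNF with 7 clauses over 5 vars (32 assignments).
An assignment satisfies CNF iff every clause has >=1 true literal.
Check each row (bits = x1,x2,x3,x4,x5; clause T/F shown):
  row 0 [00000]: clauses=TFTTTFT -> 0
  row 1 [00001]: clauses=FFTFTTT -> 0
  row 2 [00010]: clauses=TFFTTFT -> 0
  row 3 [00011]: clauses=TFFFTTT -> 0
  row 4 [00100]: clauses=TTTTTFT -> 0
  row 5 [00101]: clauses=FTTFTTT -> 0
  row 6 [00110]: clauses=TTFTTFT -> 0
  row 7 [00111]: clauses=TTFFTTT -> 0
  row 8 [01000]: clauses=TFTTFTT -> 0
  row 9 [01001]: clauses=TFTFFTT -> 0
  row 10 [01010]: clauses=TFFTFTT -> 0
  row 11 [01011]: clauses=TFFFFTT -> 0
  row 12 [01100]: clauses=TTTTFTT -> 0
  row 13 [01101]: clauses=TTTFFTT -> 0
  row 14 [01110]: clauses=TTFTFTT -> 0
  row 15 [01111]: clauses=TTFFFTT -> 0
  row 16 [10000]: clauses=TTTTTFF -> 0
  row 17 [10001]: clauses=FTTFTTT -> 0
  row 18 [10010]: clauses=TTFTTFT -> 0
  row 19 [10011]: clauses=TTFFTTT -> 0
  row 20 [10100]: clauses=TTTTTFF -> 0
  row 21 [10101]: clauses=FTTFTTT -> 0
  row 22 [10110]: clauses=TTFTTFT -> 0
  row 23 [10111]: clauses=TTFFTTT -> 0
  row 24 [11000]: clauses=TTTTTTF -> 0
  row 25 [11001]: clauses=TTTFTTT -> 0
  row 26 [11010]: clauses=TTFTTTT -> 0
  row 27 [11011]: clauses=TTFFTTT -> 0
  row 28 [11100]: clauses=TTTTTTF -> 0
  row 29 [11101]: clauses=TTTFTTT -> 0
  row 30 [11110]: clauses=TTFTTTT -> 0
  row 31 [11111]: clauses=TTFFTTT -> 0
Full result column, 8 rows per line (x1,x2 fixed per line; x3,x4,x5 runs 000..111 left to right):
  rows 0-7 [x1,x2=00]: 00000000  (ones: 0)
  rows 8-15 [x1,x2=01]: 00000000  (ones: 0)
  rows 16-23 [x1,x2=10]: 00000000  (ones: 0)
  rows 24-31 [x1,x2=11]: 00000000  (ones: 0)
Satisfying assignments = 0+0+0+0 = 0

0


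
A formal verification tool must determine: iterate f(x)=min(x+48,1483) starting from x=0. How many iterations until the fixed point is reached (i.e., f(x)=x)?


Step 1: x=0, cap=1483, increment=48
Step 2: x grows by 48 each step until capped at 1483; fixed point is x=1483
Step 3: iterations = ceil(1483/48) = 31

31


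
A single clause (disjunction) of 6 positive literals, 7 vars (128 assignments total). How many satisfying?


Step 1: Total=2^7=128
Step 2: Unsat when all 6 false: 2^1=2
Step 3: Sat=128-2=126

126


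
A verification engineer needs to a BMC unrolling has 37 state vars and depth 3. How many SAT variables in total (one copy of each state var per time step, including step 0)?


BMC unrolls to depth k, creating one copy of each state var for steps 0..k.
Step count = 3 + 1 = 4 (steps 0 through 3)
Vars per step = 37
Total = 37 * 4 = 148

148


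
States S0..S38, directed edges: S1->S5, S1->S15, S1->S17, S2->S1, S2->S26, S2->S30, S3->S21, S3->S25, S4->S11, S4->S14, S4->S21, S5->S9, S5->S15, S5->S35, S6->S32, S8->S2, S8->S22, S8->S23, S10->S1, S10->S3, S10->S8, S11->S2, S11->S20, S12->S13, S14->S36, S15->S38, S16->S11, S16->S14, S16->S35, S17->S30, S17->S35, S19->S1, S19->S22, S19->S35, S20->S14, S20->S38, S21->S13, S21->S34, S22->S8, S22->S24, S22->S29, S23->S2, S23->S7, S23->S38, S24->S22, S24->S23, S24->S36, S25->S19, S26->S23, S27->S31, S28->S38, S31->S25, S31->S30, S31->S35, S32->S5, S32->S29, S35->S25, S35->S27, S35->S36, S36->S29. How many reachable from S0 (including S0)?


BFS from S0:
  layer 0: {S0}
Reachable set: {S0}
Count = 1

1


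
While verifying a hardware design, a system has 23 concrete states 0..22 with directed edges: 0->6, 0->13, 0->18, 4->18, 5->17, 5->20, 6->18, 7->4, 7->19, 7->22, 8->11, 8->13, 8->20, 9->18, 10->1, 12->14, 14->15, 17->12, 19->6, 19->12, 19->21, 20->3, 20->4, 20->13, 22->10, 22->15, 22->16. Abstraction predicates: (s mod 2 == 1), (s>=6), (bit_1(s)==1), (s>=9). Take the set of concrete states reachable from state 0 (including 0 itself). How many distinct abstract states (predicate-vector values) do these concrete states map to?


BFS from 0:
Concrete reachable: {0, 6, 13, 18}
Abstract via predicates (s mod 2 == 1), (s>=6), (bit_1(s)==1), (s>=9):
  (0,0,0,0) <- {0}
  (0,1,1,0) <- {6}
  (0,1,1,1) <- {18}
  (1,1,0,1) <- {13}
Distinct abstract states = 4

4


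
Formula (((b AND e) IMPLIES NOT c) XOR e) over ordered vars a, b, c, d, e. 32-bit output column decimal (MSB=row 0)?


Formula: (((b AND e) IMPLIES NOT c) XOR e) over a, b, c, d, e (32 rows)
Evaluate each row (bits = a,b,c,d,e, MSB first):
  row 0 [00000]: (((0 AND 0) IMPLIES NOT 0) XOR 0) -> 1
  row 1 [00001]: (((0 AND 1) IMPLIES NOT 0) XOR 1) -> 0
  row 2 [00010]: (((0 AND 0) IMPLIES NOT 0) XOR 0) -> 1
  row 3 [00011]: (((0 AND 1) IMPLIES NOT 0) XOR 1) -> 0
  row 4 [00100]: (((0 AND 0) IMPLIES NOT 1) XOR 0) -> 1
  row 5 [00101]: (((0 AND 1) IMPLIES NOT 1) XOR 1) -> 0
  row 6 [00110]: (((0 AND 0) IMPLIES NOT 1) XOR 0) -> 1
  row 7 [00111]: (((0 AND 1) IMPLIES NOT 1) XOR 1) -> 0
  row 8 [01000]: (((1 AND 0) IMPLIES NOT 0) XOR 0) -> 1
  row 9 [01001]: (((1 AND 1) IMPLIES NOT 0) XOR 1) -> 0
  row 10 [01010]: (((1 AND 0) IMPLIES NOT 0) XOR 0) -> 1
  row 11 [01011]: (((1 AND 1) IMPLIES NOT 0) XOR 1) -> 0
  row 12 [01100]: (((1 AND 0) IMPLIES NOT 1) XOR 0) -> 1
  row 13 [01101]: (((1 AND 1) IMPLIES NOT 1) XOR 1) -> 1
  row 14 [01110]: (((1 AND 0) IMPLIES NOT 1) XOR 0) -> 1
  row 15 [01111]: (((1 AND 1) IMPLIES NOT 1) XOR 1) -> 1
  row 16 [10000]: (((0 AND 0) IMPLIES NOT 0) XOR 0) -> 1
  row 17 [10001]: (((0 AND 1) IMPLIES NOT 0) XOR 1) -> 0
  row 18 [10010]: (((0 AND 0) IMPLIES NOT 0) XOR 0) -> 1
  row 19 [10011]: (((0 AND 1) IMPLIES NOT 0) XOR 1) -> 0
  row 20 [10100]: (((0 AND 0) IMPLIES NOT 1) XOR 0) -> 1
  row 21 [10101]: (((0 AND 1) IMPLIES NOT 1) XOR 1) -> 0
  row 22 [10110]: (((0 AND 0) IMPLIES NOT 1) XOR 0) -> 1
  row 23 [10111]: (((0 AND 1) IMPLIES NOT 1) XOR 1) -> 0
  row 24 [11000]: (((1 AND 0) IMPLIES NOT 0) XOR 0) -> 1
  row 25 [11001]: (((1 AND 1) IMPLIES NOT 0) XOR 1) -> 0
  row 26 [11010]: (((1 AND 0) IMPLIES NOT 0) XOR 0) -> 1
  row 27 [11011]: (((1 AND 1) IMPLIES NOT 0) XOR 1) -> 0
  row 28 [11100]: (((1 AND 0) IMPLIES NOT 1) XOR 0) -> 1
  row 29 [11101]: (((1 AND 1) IMPLIES NOT 1) XOR 1) -> 1
  row 30 [11110]: (((1 AND 0) IMPLIES NOT 1) XOR 0) -> 1
  row 31 [11111]: (((1 AND 1) IMPLIES NOT 1) XOR 1) -> 1
Full result column, 4 rows per line (a,b,c fixed per line; d,e runs 00..11 left to right):
  rows 0-3 [a,b,c=000]: 1010  = hex A
  rows 4-7 [a,b,c=001]: 1010  = hex A
  rows 8-11 [a,b,c=010]: 1010  = hex A
  rows 12-15 [a,b,c=011]: 1111  = hex F
  rows 16-19 [a,b,c=100]: 1010  = hex A
  rows 20-23 [a,b,c=101]: 1010  = hex A
  rows 24-27 [a,b,c=110]: 1010  = hex A
  rows 28-31 [a,b,c=111]: 1111  = hex F
Output column (row 0 .. row 31) = 10101010101011111010101010101111
Output column grouped in 4s = 1010 1010 1010 1111 1010 1010 1010 1111 = 0xAAAFAAAF
Convert to decimal digit by digit (value = value*16 + digit):
  A -> 10
  10*16 + 10 (A) = 170
  170*16 + 10 (A) = 2730
  2730*16 + 15 (F) = 43695
  43695*16 + 10 (A) = 699130
  699130*16 + 10 (A) = 11186090
  11186090*16 + 10 (A) = 178977450
  178977450*16 + 15 (F) = 2863639215
Decimal = 2863639215

2863639215


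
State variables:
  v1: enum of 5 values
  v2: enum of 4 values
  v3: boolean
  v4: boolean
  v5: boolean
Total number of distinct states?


State space = product of domain sizes of all variables.
Domain sizes:
  v1 (enum of 5 values): 5
  v2 (enum of 4 values): 4
  v3 (boolean): 2
  v4 (boolean): 2
  v5 (boolean): 2
Product = 5 * 4 * 2 * 2 * 2 = 160

160


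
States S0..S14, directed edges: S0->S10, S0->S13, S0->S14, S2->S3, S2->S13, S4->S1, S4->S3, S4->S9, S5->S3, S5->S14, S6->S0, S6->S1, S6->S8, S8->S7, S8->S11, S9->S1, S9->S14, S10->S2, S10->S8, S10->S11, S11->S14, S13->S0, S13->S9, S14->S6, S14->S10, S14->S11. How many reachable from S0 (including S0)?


BFS from S0:
  layer 0: {S0}
  layer 1: {S10, S13, S14}
  layer 2: {S2, S6, S8, S9, S11}
  layer 3: {S1, S3, S7}
Reachable set: {S0, S1, S2, S3, S6, S7, S8, S9, S10, S11, S13, S14}
Count = 12

12


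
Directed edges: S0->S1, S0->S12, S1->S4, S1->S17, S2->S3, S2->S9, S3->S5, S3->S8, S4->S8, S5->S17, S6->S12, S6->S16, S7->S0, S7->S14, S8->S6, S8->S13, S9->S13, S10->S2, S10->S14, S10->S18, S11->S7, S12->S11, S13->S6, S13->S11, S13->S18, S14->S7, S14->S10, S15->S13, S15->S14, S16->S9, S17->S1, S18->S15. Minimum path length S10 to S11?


BFS layer-by-layer from S10:
  dist 0: {S10}
  dist 1: {S2, S14, S18}
  dist 2: {S3, S7, S9, S15}
  dist 3: {S0, S5, S8, S13}
  dist 4: {S1, S6, S11, S12, S17}
  -> S11 reached at distance 4
Shortest path length = 4

4


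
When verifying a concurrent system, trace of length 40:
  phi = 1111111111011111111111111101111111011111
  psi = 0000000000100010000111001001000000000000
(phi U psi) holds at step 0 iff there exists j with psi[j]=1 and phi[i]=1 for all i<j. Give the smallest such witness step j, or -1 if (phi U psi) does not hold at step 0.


(phi U psi) at 0: need smallest j with psi[j]=1 and phi[i]=1 for all i in [0,j).
Scan from step 0:
  step 0: phi=1, psi=0 -> continue
  step 1: phi=1, psi=0 -> continue
  step 2: phi=1, psi=0 -> continue
  step 3: phi=1, psi=0 -> continue
  step 10: psi=1 and phi held for [0,10) -> witness found
Witness step = 10

10


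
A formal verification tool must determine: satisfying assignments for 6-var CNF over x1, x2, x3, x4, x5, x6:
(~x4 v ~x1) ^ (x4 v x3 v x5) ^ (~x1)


CNF with 3 clauses over 6 vars (64 assignments).
An assignment satisfies CNF iff every clause has >=1 true literal.
Check each row (bits = x1,x2,x3,x4,x5,x6; clause T/F shown):
  row 0 [000000]: clauses=TFT -> 0
  row 1 [000001]: clauses=TFT -> 0
  row 2 [000010]: clauses=TTT -> 1
  row 3 [000011]: clauses=TTT -> 1
  row 4 [000100]: clauses=TTT -> 1
  (every remaining row is evaluated the same way; all 64 results are listed next)
Full result column, 8 rows per line (x1,x2,x3 fixed per line; x4,x5,x6 runs 000..111 left to right):
  rows 0-7 [x1,x2,x3=000]: 00111111  (ones: 6)
  rows 8-15 [x1,x2,x3=001]: 11111111  (ones: 8)
  rows 16-23 [x1,x2,x3=010]: 00111111  (ones: 6)
  rows 24-31 [x1,x2,x3=011]: 11111111  (ones: 8)
  rows 32-39 [x1,x2,x3=100]: 00000000  (ones: 0)
  rows 40-47 [x1,x2,x3=101]: 00000000  (ones: 0)
  rows 48-55 [x1,x2,x3=110]: 00000000  (ones: 0)
  rows 56-63 [x1,x2,x3=111]: 00000000  (ones: 0)
Satisfying assignments = 6+8+6+8+0+0+0+0 = 28

28


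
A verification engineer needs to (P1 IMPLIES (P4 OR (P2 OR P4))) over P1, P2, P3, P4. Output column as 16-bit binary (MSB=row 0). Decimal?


Formula: (P1 IMPLIES (P4 OR (P2 OR P4))) over P1, P2, P3, P4 (16 rows)
Evaluate each row (bits = P1,P2,P3,P4, MSB first):
  row 0 [0000]: (0 IMPLIES (0 OR (0 OR 0))) -> 1
  row 1 [0001]: (0 IMPLIES (1 OR (0 OR 1))) -> 1
  row 2 [0010]: (0 IMPLIES (0 OR (0 OR 0))) -> 1
  row 3 [0011]: (0 IMPLIES (1 OR (0 OR 1))) -> 1
  row 4 [0100]: (0 IMPLIES (0 OR (1 OR 0))) -> 1
  row 5 [0101]: (0 IMPLIES (1 OR (1 OR 1))) -> 1
  row 6 [0110]: (0 IMPLIES (0 OR (1 OR 0))) -> 1
  row 7 [0111]: (0 IMPLIES (1 OR (1 OR 1))) -> 1
  row 8 [1000]: (1 IMPLIES (0 OR (0 OR 0))) -> 0
  row 9 [1001]: (1 IMPLIES (1 OR (0 OR 1))) -> 1
  row 10 [1010]: (1 IMPLIES (0 OR (0 OR 0))) -> 0
  row 11 [1011]: (1 IMPLIES (1 OR (0 OR 1))) -> 1
  row 12 [1100]: (1 IMPLIES (0 OR (1 OR 0))) -> 1
  row 13 [1101]: (1 IMPLIES (1 OR (1 OR 1))) -> 1
  row 14 [1110]: (1 IMPLIES (0 OR (1 OR 0))) -> 1
  row 15 [1111]: (1 IMPLIES (1 OR (1 OR 1))) -> 1
Full result column, 4 rows per line (P1,P2 fixed per line; P3,P4 runs 00..11 left to right):
  rows 0-3 [P1,P2=00]: 1111  = hex F
  rows 4-7 [P1,P2=01]: 1111  = hex F
  rows 8-11 [P1,P2=10]: 0101  = hex 5
  rows 12-15 [P1,P2=11]: 1111  = hex F
Output column (row 0 .. row 15) = 1111111101011111
Output column grouped in 4s = 1111 1111 0101 1111 = 0xFF5F
Convert to decimal digit by digit (value = value*16 + digit):
  F -> 15
  15*16 + 15 (F) = 255
  255*16 + 5 = 4085
  4085*16 + 15 (F) = 65375
Decimal = 65375

65375


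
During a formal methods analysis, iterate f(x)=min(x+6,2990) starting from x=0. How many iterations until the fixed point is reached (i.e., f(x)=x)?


Step 1: x=0, cap=2990, increment=6
Step 2: x grows by 6 each step until capped at 2990; fixed point is x=2990
Step 3: iterations = ceil(2990/6) = 499

499


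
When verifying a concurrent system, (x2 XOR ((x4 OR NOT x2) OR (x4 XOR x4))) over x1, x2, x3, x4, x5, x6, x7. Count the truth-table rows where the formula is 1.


Formula: (x2 XOR ((x4 OR NOT x2) OR (x4 XOR x4))) over 7 vars (128 rows)
Evaluate each row (x1, x2, x3, x4, x5, x6, x7 as bits, MSB first):
  row 0 [0000000]: (0 XOR ((0 OR NOT 0) OR (0 XOR 0))) -> 1
  row 1 [0000001]: (0 XOR ((0 OR NOT 0) OR (0 XOR 0))) -> 1
  row 2 [0000010]: (0 XOR ((0 OR NOT 0) OR (0 XOR 0))) -> 1
  row 3 [0000011]: (0 XOR ((0 OR NOT 0) OR (0 XOR 0))) -> 1
  row 4 [0000100]: (0 XOR ((0 OR NOT 0) OR (0 XOR 0))) -> 1
  (every remaining row is evaluated the same way; all 128 results are listed next)
Full result column, 8 rows per line (x1,x2,x3,x4 fixed per line; x5,x6,x7 runs 000..111 left to right):
  rows 0-7 [x1,x2,x3,x4=0000]: 11111111  (ones: 8)
  rows 8-15 [x1,x2,x3,x4=0001]: 11111111  (ones: 8)
  rows 16-23 [x1,x2,x3,x4=0010]: 11111111  (ones: 8)
  rows 24-31 [x1,x2,x3,x4=0011]: 11111111  (ones: 8)
  rows 32-39 [x1,x2,x3,x4=0100]: 11111111  (ones: 8)
  rows 40-47 [x1,x2,x3,x4=0101]: 00000000  (ones: 0)
  rows 48-55 [x1,x2,x3,x4=0110]: 11111111  (ones: 8)
  rows 56-63 [x1,x2,x3,x4=0111]: 00000000  (ones: 0)
  rows 64-71 [x1,x2,x3,x4=1000]: 11111111  (ones: 8)
  rows 72-79 [x1,x2,x3,x4=1001]: 11111111  (ones: 8)
  rows 80-87 [x1,x2,x3,x4=1010]: 11111111  (ones: 8)
  rows 88-95 [x1,x2,x3,x4=1011]: 11111111  (ones: 8)
  rows 96-103 [x1,x2,x3,x4=1100]: 11111111  (ones: 8)
  rows 104-111 [x1,x2,x3,x4=1101]: 00000000  (ones: 0)
  rows 112-119 [x1,x2,x3,x4=1110]: 11111111  (ones: 8)
  rows 120-127 [x1,x2,x3,x4=1111]: 00000000  (ones: 0)
Count of 1-rows = 8+8+8+8+8+0+8+0+8+8+8+8+8+0+8+0 = 96

96


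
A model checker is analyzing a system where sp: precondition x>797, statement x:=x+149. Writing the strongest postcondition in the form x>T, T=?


Formula: sp(P, x:=E) = exists old_x. (x = E[old_x/x]) AND P[old_x/x] (old_x is the value of x before the assignment; eliminate old_x by solving x = E[old_x/x] for old_x)
Step 1: Precondition P: x>797, i.e. old_x > 797
Step 2: Assignment gives x = old_x + 149, so old_x = x - 149
Step 3: Substitute into P: x - 149 > 797
Step 4: Simplify: x > 797+149 = 946

946


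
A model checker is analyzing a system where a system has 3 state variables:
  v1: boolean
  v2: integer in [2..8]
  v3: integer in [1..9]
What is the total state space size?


State space = product of domain sizes of all variables.
Domain sizes:
  v1 (boolean): 2
  v2 (integer in [2..8]): 7
  v3 (integer in [1..9]): 9
Product = 2 * 7 * 9 = 126

126


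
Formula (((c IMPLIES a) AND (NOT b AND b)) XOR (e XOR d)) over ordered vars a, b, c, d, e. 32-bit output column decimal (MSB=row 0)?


Formula: (((c IMPLIES a) AND (NOT b AND b)) XOR (e XOR d)) over a, b, c, d, e (32 rows)
Evaluate each row (bits = a,b,c,d,e, MSB first):
  row 0 [00000]: (((0 IMPLIES 0) AND (NOT 0 AND 0)) XOR (0 XOR 0)) -> 0
  row 1 [00001]: (((0 IMPLIES 0) AND (NOT 0 AND 0)) XOR (1 XOR 0)) -> 1
  row 2 [00010]: (((0 IMPLIES 0) AND (NOT 0 AND 0)) XOR (0 XOR 1)) -> 1
  row 3 [00011]: (((0 IMPLIES 0) AND (NOT 0 AND 0)) XOR (1 XOR 1)) -> 0
  row 4 [00100]: (((1 IMPLIES 0) AND (NOT 0 AND 0)) XOR (0 XOR 0)) -> 0
  row 5 [00101]: (((1 IMPLIES 0) AND (NOT 0 AND 0)) XOR (1 XOR 0)) -> 1
  row 6 [00110]: (((1 IMPLIES 0) AND (NOT 0 AND 0)) XOR (0 XOR 1)) -> 1
  row 7 [00111]: (((1 IMPLIES 0) AND (NOT 0 AND 0)) XOR (1 XOR 1)) -> 0
  row 8 [01000]: (((0 IMPLIES 0) AND (NOT 1 AND 1)) XOR (0 XOR 0)) -> 0
  row 9 [01001]: (((0 IMPLIES 0) AND (NOT 1 AND 1)) XOR (1 XOR 0)) -> 1
  row 10 [01010]: (((0 IMPLIES 0) AND (NOT 1 AND 1)) XOR (0 XOR 1)) -> 1
  row 11 [01011]: (((0 IMPLIES 0) AND (NOT 1 AND 1)) XOR (1 XOR 1)) -> 0
  row 12 [01100]: (((1 IMPLIES 0) AND (NOT 1 AND 1)) XOR (0 XOR 0)) -> 0
  row 13 [01101]: (((1 IMPLIES 0) AND (NOT 1 AND 1)) XOR (1 XOR 0)) -> 1
  row 14 [01110]: (((1 IMPLIES 0) AND (NOT 1 AND 1)) XOR (0 XOR 1)) -> 1
  row 15 [01111]: (((1 IMPLIES 0) AND (NOT 1 AND 1)) XOR (1 XOR 1)) -> 0
  row 16 [10000]: (((0 IMPLIES 1) AND (NOT 0 AND 0)) XOR (0 XOR 0)) -> 0
  row 17 [10001]: (((0 IMPLIES 1) AND (NOT 0 AND 0)) XOR (1 XOR 0)) -> 1
  row 18 [10010]: (((0 IMPLIES 1) AND (NOT 0 AND 0)) XOR (0 XOR 1)) -> 1
  row 19 [10011]: (((0 IMPLIES 1) AND (NOT 0 AND 0)) XOR (1 XOR 1)) -> 0
  row 20 [10100]: (((1 IMPLIES 1) AND (NOT 0 AND 0)) XOR (0 XOR 0)) -> 0
  row 21 [10101]: (((1 IMPLIES 1) AND (NOT 0 AND 0)) XOR (1 XOR 0)) -> 1
  row 22 [10110]: (((1 IMPLIES 1) AND (NOT 0 AND 0)) XOR (0 XOR 1)) -> 1
  row 23 [10111]: (((1 IMPLIES 1) AND (NOT 0 AND 0)) XOR (1 XOR 1)) -> 0
  row 24 [11000]: (((0 IMPLIES 1) AND (NOT 1 AND 1)) XOR (0 XOR 0)) -> 0
  row 25 [11001]: (((0 IMPLIES 1) AND (NOT 1 AND 1)) XOR (1 XOR 0)) -> 1
  row 26 [11010]: (((0 IMPLIES 1) AND (NOT 1 AND 1)) XOR (0 XOR 1)) -> 1
  row 27 [11011]: (((0 IMPLIES 1) AND (NOT 1 AND 1)) XOR (1 XOR 1)) -> 0
  row 28 [11100]: (((1 IMPLIES 1) AND (NOT 1 AND 1)) XOR (0 XOR 0)) -> 0
  row 29 [11101]: (((1 IMPLIES 1) AND (NOT 1 AND 1)) XOR (1 XOR 0)) -> 1
  row 30 [11110]: (((1 IMPLIES 1) AND (NOT 1 AND 1)) XOR (0 XOR 1)) -> 1
  row 31 [11111]: (((1 IMPLIES 1) AND (NOT 1 AND 1)) XOR (1 XOR 1)) -> 0
Full result column, 4 rows per line (a,b,c fixed per line; d,e runs 00..11 left to right):
  rows 0-3 [a,b,c=000]: 0110  = hex 6
  rows 4-7 [a,b,c=001]: 0110  = hex 6
  rows 8-11 [a,b,c=010]: 0110  = hex 6
  rows 12-15 [a,b,c=011]: 0110  = hex 6
  rows 16-19 [a,b,c=100]: 0110  = hex 6
  rows 20-23 [a,b,c=101]: 0110  = hex 6
  rows 24-27 [a,b,c=110]: 0110  = hex 6
  rows 28-31 [a,b,c=111]: 0110  = hex 6
Output column (row 0 .. row 31) = 01100110011001100110011001100110
Output column grouped in 4s = 0110 0110 0110 0110 0110 0110 0110 0110 = 0x66666666
Convert to decimal digit by digit (value = value*16 + digit):
  6 -> 6
  6*16 + 6 = 102
  102*16 + 6 = 1638
  1638*16 + 6 = 26214
  26214*16 + 6 = 419430
  419430*16 + 6 = 6710886
  6710886*16 + 6 = 107374182
  107374182*16 + 6 = 1717986918
Decimal = 1717986918

1717986918


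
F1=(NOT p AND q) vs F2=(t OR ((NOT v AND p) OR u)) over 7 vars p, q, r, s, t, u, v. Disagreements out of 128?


F1 = (NOT p AND q)
F2 = (t OR ((NOT v AND p) OR u))
Evaluate both on each of 128 rows (bits = p,q,r,s,t,u,v):
  row 0 [0000000]: F1=0 F2=0 -> 0
  row 1 [0000001]: F1=0 F2=0 -> 0
  row 2 [0000010]: F1=0 F2=1 (differ) -> 1
  row 3 [0000011]: F1=0 F2=1 (differ) -> 1
  row 4 [0000100]: F1=0 F2=1 (differ) -> 1
  (every remaining row is evaluated the same way; all 128 results are listed next)
Full result column, 8 rows per line (p,q,r,s fixed per line; t,u,v runs 000..111 left to right):
  rows 0-7 [p,q,r,s=0000]: 00111111  (ones: 6)
  rows 8-15 [p,q,r,s=0001]: 00111111  (ones: 6)
  rows 16-23 [p,q,r,s=0010]: 00111111  (ones: 6)
  rows 24-31 [p,q,r,s=0011]: 00111111  (ones: 6)
  rows 32-39 [p,q,r,s=0100]: 11000000  (ones: 2)
  rows 40-47 [p,q,r,s=0101]: 11000000  (ones: 2)
  rows 48-55 [p,q,r,s=0110]: 11000000  (ones: 2)
  rows 56-63 [p,q,r,s=0111]: 11000000  (ones: 2)
  rows 64-71 [p,q,r,s=1000]: 10111111  (ones: 7)
  rows 72-79 [p,q,r,s=1001]: 10111111  (ones: 7)
  rows 80-87 [p,q,r,s=1010]: 10111111  (ones: 7)
  rows 88-95 [p,q,r,s=1011]: 10111111  (ones: 7)
  rows 96-103 [p,q,r,s=1100]: 10111111  (ones: 7)
  rows 104-111 [p,q,r,s=1101]: 10111111  (ones: 7)
  rows 112-119 [p,q,r,s=1110]: 10111111  (ones: 7)
  rows 120-127 [p,q,r,s=1111]: 10111111  (ones: 7)
Disagreements = 6+6+6+6+2+2+2+2+7+7+7+7+7+7+7+7 = 88

88


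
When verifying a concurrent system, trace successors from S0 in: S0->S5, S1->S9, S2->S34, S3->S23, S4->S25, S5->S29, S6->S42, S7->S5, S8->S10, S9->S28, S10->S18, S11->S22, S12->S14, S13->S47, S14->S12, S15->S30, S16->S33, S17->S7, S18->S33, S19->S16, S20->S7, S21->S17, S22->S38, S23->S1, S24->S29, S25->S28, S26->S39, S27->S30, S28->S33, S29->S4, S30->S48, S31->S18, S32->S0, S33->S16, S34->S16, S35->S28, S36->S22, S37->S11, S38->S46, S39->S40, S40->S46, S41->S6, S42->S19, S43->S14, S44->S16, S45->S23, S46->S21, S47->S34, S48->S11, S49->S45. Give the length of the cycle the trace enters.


Trace from S0 until a state repeats:
  S0 -> S5 -> S29 -> S4 -> S25 -> S28 -> S33 -> S16 -> S33
S33 first seen at step 6, revisited at step 8.
Cycle length = 8 - 6 = 2

2


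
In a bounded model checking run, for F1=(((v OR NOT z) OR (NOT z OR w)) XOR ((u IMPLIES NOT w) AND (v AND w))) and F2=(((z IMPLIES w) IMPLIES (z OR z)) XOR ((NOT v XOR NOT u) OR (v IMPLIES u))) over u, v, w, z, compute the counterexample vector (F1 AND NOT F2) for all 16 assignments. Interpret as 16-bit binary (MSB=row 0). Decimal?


F1 = (((v OR NOT z) OR (NOT z OR w)) XOR ((u IMPLIES NOT w) AND (v AND w)))
F2 = (((z IMPLIES w) IMPLIES (z OR z)) XOR ((NOT v XOR NOT u) OR (v IMPLIES u)))
Counterexample to F1=>F2 is where F1=1 and F2=0.
Evaluate each row (bits = u,v,w,z, MSB first):
  row 0 [0000]: F1=1 F2=1 -> F1&~F2 -> 0
  row 1 [0001]: F1=0 F2=0 -> F1&~F2 -> 0
  row 2 [0010]: F1=1 F2=1 -> F1&~F2 -> 0
  row 3 [0011]: F1=1 F2=0 -> F1&~F2 -> 1
  row 4 [0100]: F1=1 F2=1 -> F1&~F2 -> 0
  row 5 [0101]: F1=1 F2=0 -> F1&~F2 -> 1
  row 6 [0110]: F1=0 F2=1 -> F1&~F2 -> 0
  row 7 [0111]: F1=0 F2=0 -> F1&~F2 -> 0
  row 8 [1000]: F1=1 F2=1 -> F1&~F2 -> 0
  row 9 [1001]: F1=0 F2=0 -> F1&~F2 -> 0
  row 10 [1010]: F1=1 F2=1 -> F1&~F2 -> 0
  row 11 [1011]: F1=1 F2=0 -> F1&~F2 -> 1
  row 12 [1100]: F1=1 F2=1 -> F1&~F2 -> 0
  row 13 [1101]: F1=1 F2=0 -> F1&~F2 -> 1
  row 14 [1110]: F1=1 F2=1 -> F1&~F2 -> 0
  row 15 [1111]: F1=1 F2=0 -> F1&~F2 -> 1
Full result column, 4 rows per line (u,v fixed per line; w,z runs 00..11 left to right):
  rows 0-3 [u,v=00]: 0001  = hex 1
  rows 4-7 [u,v=01]: 0100  = hex 4
  rows 8-11 [u,v=10]: 0001  = hex 1
  rows 12-15 [u,v=11]: 0101  = hex 5
Counterexample vector (row 0 .. row 15) = 0001010000010101
Output column grouped in 4s = 0001 0100 0001 0101 = 0x1415
Convert to decimal digit by digit (value = value*16 + digit):
  1 -> 1
  1*16 + 4 = 20
  20*16 + 1 = 321
  321*16 + 5 = 5141
Decimal = 5141

5141


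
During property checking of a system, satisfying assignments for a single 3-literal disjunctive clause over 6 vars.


Step 1: Total=2^6=64
Step 2: Unsat when all 3 false: 2^3=8
Step 3: Sat=64-8=56

56


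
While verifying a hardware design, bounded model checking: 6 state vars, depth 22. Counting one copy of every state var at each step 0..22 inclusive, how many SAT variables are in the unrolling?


BMC unrolls to depth k, creating one copy of each state var for steps 0..k.
Step count = 22 + 1 = 23 (steps 0 through 22)
Vars per step = 6
Total = 6 * 23 = 138

138


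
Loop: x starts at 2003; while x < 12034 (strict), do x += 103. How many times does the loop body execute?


Step 1: x goes from 2003 toward 12034 by 103; the body runs while x<12034, so iterations = ceil((bound-start)/step)
Step 2: Distance=10031
Step 3: ceil(10031/103)=98

98


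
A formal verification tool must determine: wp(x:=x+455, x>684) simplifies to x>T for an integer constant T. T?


Formula: wp(x:=E, P) = P[E/x] (substitute E for x in postcondition)
Step 1: Postcondition: x>684
Step 2: Substitute x+455 for x: x+455>684
Step 3: Solve for x: x > 684-455 = 229

229


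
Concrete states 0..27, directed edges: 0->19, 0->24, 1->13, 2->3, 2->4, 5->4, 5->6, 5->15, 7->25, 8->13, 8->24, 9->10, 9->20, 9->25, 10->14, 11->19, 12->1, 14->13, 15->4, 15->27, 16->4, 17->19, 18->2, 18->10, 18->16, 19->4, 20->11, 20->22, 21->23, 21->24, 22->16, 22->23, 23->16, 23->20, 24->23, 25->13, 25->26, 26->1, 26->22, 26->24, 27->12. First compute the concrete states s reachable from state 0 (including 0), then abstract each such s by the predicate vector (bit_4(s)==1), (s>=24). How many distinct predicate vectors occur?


BFS from 0:
Concrete reachable: {0, 4, 11, 16, 19, 20, 22, 23, 24}
Abstract via predicates (bit_4(s)==1), (s>=24):
  (0,0) <- {0, 4, 11}
  (1,0) <- {16, 19, 20, 22, 23}
  (1,1) <- {24}
Distinct abstract states = 3

3


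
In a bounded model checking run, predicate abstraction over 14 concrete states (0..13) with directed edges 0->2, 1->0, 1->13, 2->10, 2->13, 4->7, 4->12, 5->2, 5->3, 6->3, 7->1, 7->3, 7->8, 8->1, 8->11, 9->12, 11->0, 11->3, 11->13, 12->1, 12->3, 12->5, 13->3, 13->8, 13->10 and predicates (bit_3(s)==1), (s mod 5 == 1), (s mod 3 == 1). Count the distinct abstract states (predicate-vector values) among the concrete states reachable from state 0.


BFS from 0:
Concrete reachable: {0, 1, 2, 3, 8, 10, 11, 13}
Abstract via predicates (bit_3(s)==1), (s mod 5 == 1), (s mod 3 == 1):
  (0,0,0) <- {0, 2, 3}
  (0,1,1) <- {1}
  (1,0,0) <- {8}
  (1,0,1) <- {10, 13}
  (1,1,0) <- {11}
Distinct abstract states = 5

5


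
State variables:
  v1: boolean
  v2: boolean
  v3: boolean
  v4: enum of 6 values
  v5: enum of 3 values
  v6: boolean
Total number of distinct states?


State space = product of domain sizes of all variables.
Domain sizes:
  v1 (boolean): 2
  v2 (boolean): 2
  v3 (boolean): 2
  v4 (enum of 6 values): 6
  v5 (enum of 3 values): 3
  v6 (boolean): 2
Product = 2 * 2 * 2 * 6 * 3 * 2 = 288

288


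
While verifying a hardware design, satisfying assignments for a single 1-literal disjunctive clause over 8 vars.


Step 1: Total=2^8=256
Step 2: Unsat when all 1 false: 2^7=128
Step 3: Sat=256-128=128

128


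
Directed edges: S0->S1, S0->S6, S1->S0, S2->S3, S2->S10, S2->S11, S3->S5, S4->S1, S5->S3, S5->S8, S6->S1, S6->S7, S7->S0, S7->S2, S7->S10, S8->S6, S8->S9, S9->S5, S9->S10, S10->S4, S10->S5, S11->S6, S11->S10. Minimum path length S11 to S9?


BFS layer-by-layer from S11:
  dist 0: {S11}
  dist 1: {S6, S10}
  dist 2: {S1, S4, S5, S7}
  dist 3: {S0, S2, S3, S8}
  dist 4: {S9}
  -> S9 reached at distance 4
Shortest path length = 4

4
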